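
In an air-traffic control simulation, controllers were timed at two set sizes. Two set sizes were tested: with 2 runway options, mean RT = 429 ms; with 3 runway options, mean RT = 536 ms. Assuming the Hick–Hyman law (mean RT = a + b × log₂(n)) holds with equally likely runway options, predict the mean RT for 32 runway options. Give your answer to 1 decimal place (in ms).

Fit slope and intercept:
  b = (536 − 429) / (log₂ 3 − log₂ 2) = 107 / (1.5850 − 1) = 182.918 ms/bit
  a = 429 − 182.918 × 1 = 246.082 ms
Then RT(32) = 246.082 + 182.918 × log₂ 32 = 246.082 + 182.918 × 5 ≈ 1160.671 ms.

1160.7 ms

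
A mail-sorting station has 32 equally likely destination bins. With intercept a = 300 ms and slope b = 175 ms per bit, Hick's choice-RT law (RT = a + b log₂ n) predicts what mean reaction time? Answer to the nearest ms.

log₂(32) = 5 bits, so RT = 300 + 175 × 5 ≈ 1175.000 ms.

1175 ms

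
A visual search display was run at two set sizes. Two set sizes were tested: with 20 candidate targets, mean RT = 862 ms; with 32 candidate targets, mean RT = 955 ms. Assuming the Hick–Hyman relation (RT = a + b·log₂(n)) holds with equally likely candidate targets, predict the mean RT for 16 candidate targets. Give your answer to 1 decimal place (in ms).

817.8 ms

RT is linear in log₂ n, so two points fix the line:
  b = (955 − 862) / (log₂ 32 − log₂ 20) = 93 / (5 − 4.3219) = 137.154 ms/bit
  a = 862 − 137.154 × 4.3219 = 269.232 ms
Then RT(16) = 269.232 + 137.154 × log₂ 16 = 269.232 + 137.154 × 4 ≈ 817.846 ms.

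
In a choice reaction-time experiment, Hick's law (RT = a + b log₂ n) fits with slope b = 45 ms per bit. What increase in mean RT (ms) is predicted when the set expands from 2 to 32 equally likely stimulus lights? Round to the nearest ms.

ΔRT = (a + b log₂ n₂) − (a + b log₂ n₁) = b·(log₂ n₂ − log₂ n₁).
log₂(32) − log₂(2) = log₂(32/2) = log₂(16) = 4.
ΔRT = 45 × 4.0000 = 180.000 ms.

180 ms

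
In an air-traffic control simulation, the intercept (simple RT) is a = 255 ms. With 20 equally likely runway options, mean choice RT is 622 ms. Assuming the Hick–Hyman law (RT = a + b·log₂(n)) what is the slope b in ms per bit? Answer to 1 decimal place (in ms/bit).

84.9 ms/bit

b = (622 − 255) / log₂(20) = 367 / 4.3219 = 84.916 ms/bit.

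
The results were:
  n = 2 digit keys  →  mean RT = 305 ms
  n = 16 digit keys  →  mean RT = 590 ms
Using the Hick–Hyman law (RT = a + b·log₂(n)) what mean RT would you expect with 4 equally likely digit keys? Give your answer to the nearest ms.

Solve the two-equation system in a and b:
  b = (590 − 305) / (log₂ 16 − log₂ 2) = 285 / (4 − 1) = 95 ms/bit
  a = 305 − 95 × 1 = 210 ms
Then RT(4) = 210 + 95 × log₂ 4 = 210 + 95 × 2 ≈ 400.000 ms.

400 ms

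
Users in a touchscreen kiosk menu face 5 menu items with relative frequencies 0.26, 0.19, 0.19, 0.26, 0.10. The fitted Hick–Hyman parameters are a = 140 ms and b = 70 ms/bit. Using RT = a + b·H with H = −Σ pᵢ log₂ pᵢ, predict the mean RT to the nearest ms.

Entropy contributions −pᵢ log₂ pᵢ: 0.5053, 0.4552, 0.4552, 0.5053, 0.3322; sum H = 2.2532 bits.
RT = a + bH = 140 + 70·2.2532 = 297.73 ms.

298 ms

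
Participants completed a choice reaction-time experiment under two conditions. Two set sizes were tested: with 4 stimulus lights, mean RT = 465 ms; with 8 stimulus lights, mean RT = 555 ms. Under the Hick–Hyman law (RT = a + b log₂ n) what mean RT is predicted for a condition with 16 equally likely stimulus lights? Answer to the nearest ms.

Fit slope and intercept:
  b = (555 − 465) / (log₂ 8 − log₂ 4) = 90 / (3 − 2) = 90 ms/bit
  a = 465 − 90 × 2 = 285 ms
Then RT(16) = 285 + 90 × log₂ 16 = 285 + 90 × 4 ≈ 645.000 ms.

645 ms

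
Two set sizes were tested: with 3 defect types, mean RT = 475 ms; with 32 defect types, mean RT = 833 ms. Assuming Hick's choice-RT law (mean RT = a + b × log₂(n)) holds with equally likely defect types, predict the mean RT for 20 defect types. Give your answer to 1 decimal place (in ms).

Solve the two-equation system in a and b:
  b = (833 − 475) / (log₂ 32 − log₂ 3) = 358 / (5 − 1.5850) = 104.830 ms/bit
  a = 475 − 104.830 × 1.5850 = 308.848 ms
Then RT(20) = 308.848 + 104.830 × log₂ 20 = 308.848 + 104.830 × 4.3219 ≈ 761.917 ms.

761.9 ms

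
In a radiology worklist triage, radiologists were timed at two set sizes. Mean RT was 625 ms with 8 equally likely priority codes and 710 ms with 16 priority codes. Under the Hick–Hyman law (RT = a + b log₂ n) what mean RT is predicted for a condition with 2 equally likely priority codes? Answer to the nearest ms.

Fit slope and intercept:
  b = (710 − 625) / (log₂ 16 − log₂ 8) = 85 / (4 − 3) = 85 ms/bit
  a = 625 − 85 × 3 = 370 ms
Then RT(2) = 370 + 85 × log₂ 2 = 370 + 85 × 1 ≈ 455.000 ms.

455 ms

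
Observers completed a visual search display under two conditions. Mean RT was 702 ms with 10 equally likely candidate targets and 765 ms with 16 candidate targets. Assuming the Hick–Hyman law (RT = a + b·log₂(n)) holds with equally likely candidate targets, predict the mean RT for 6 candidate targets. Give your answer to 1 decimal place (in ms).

Fit slope and intercept:
  b = (765 − 702) / (log₂ 16 − log₂ 10) = 63 / (4 − 3.3219) = 92.911 ms/bit
  a = 702 − 92.911 × 3.3219 = 393.358 ms
Then RT(6) = 393.358 + 92.911 × log₂ 6 = 393.358 + 92.911 × 2.5850 ≈ 633.528 ms.

633.5 ms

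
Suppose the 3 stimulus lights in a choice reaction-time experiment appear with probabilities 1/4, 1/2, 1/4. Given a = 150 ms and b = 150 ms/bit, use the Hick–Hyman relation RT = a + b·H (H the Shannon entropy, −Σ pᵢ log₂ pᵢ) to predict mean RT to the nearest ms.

Each term −pᵢ log₂ pᵢ: 0.25·2 + 0.5·1 + 0.25·2; summed, H = 1.500 bits.
Mean RT = a + bH = 150 + 150·1.500 = 375.00 ms.

375 ms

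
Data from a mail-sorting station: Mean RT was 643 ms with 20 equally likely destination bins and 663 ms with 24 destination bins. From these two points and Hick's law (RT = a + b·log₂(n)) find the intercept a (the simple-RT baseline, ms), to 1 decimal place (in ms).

314.4 ms

The slope on a log₂ axis is (663 − 643) / (4.5850 − 4.3219) = 76.036 ms/bit.
Intercept: a = 643 − 76.036·log₂(20) = 314.379 ms.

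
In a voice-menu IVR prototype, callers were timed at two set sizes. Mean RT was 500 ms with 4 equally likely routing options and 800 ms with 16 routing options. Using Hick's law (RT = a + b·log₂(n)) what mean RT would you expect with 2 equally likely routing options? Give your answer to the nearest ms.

350 ms

Solve the two-equation system in a and b:
  b = (800 − 500) / (log₂ 16 − log₂ 4) = 300 / (4 − 2) = 150 ms/bit
  a = 500 − 150 × 2 = 200 ms
Then RT(2) = 200 + 150 × log₂ 2 = 200 + 150 × 1 ≈ 350.000 ms.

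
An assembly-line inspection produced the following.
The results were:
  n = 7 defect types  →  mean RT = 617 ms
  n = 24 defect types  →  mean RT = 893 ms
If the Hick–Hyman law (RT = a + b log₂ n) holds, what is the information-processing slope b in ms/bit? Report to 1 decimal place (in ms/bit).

b = (RT₂ − RT₁)/(log₂ n₂ − log₂ n₁) = (893 − 617)/(4.5850 − 2.8074) = 155.265 ms/bit.

155.3 ms/bit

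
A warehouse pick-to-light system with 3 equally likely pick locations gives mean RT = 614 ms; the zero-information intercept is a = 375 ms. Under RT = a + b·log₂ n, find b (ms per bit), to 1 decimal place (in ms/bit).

150.8 ms/bit

b = (614 − 375) / log₂(3) = 239 / 1.5850 = 150.792 ms/bit.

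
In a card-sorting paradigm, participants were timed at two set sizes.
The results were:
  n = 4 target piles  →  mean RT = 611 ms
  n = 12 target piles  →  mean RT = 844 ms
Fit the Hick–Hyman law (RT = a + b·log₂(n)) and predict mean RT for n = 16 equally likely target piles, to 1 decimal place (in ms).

905.0 ms

With log₂ n on the abscissa the relation is linear; from the two conditions:
  b = (844 − 611) / (log₂ 12 − log₂ 4) = 233 / (3.5850 − 2) = 147.007 ms/bit
  a = 611 − 147.007 × 2 = 316.987 ms
Then RT(16) = 316.987 + 147.007 × log₂ 16 = 316.987 + 147.007 × 4 ≈ 905.013 ms.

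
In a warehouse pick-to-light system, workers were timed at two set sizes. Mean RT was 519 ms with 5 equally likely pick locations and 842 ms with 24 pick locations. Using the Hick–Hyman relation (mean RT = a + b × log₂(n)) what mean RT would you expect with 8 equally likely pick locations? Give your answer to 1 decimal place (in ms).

615.8 ms

Fit slope and intercept:
  b = (842 − 519) / (log₂ 24 − log₂ 5) = 323 / (4.5850 − 2.3219) = 142.729 ms/bit
  a = 519 − 142.729 × 2.3219 = 187.594 ms
Then RT(8) = 187.594 + 142.729 × log₂ 8 = 187.594 + 142.729 × 3 ≈ 615.780 ms.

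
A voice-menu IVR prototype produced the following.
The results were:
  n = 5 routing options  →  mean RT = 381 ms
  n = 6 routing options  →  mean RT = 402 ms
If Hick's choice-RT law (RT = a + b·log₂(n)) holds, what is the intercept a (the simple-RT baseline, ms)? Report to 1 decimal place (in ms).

Slope: b = (402 − 381) / (log₂ 6 − log₂ 5) = 21/0.2630 = 79.837 ms/bit.
Intercept: a = 381 − 79.837·log₂(5) = 195.623 ms.

195.6 ms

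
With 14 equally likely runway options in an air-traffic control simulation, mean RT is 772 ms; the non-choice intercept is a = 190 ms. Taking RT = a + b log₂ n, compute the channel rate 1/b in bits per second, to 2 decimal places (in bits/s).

6.54 bits/s

Choice component = 772 − 190 = 582 ms over log₂(14) = 3.8074 bits.
b = 582 / 3.8074 = 152.862 ms/bit, so 1/b = 6.542 bits/s.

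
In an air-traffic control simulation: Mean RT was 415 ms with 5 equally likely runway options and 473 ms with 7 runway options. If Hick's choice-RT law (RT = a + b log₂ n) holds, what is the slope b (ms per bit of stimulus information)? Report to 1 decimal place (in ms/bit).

119.5 ms/bit

The slope on a log₂ axis is (473 − 415) / (2.8074 − 2.3219) = 119.482 ms/bit.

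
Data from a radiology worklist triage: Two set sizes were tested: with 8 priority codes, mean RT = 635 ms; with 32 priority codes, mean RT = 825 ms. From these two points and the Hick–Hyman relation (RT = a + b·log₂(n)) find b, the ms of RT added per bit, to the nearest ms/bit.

95 ms/bit

b = (RT₂ − RT₁)/(log₂ n₂ − log₂ n₁) = (825 − 635)/(5 − 3) = 95 ms/bit.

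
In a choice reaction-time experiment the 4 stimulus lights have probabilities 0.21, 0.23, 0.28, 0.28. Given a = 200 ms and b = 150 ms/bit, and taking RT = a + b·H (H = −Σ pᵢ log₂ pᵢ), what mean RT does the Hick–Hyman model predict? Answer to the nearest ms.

498 ms

H = 0.21·log₂(1/0.21) + 0.23·log₂(1/0.23) + 0.28·log₂(1/0.28) + 0.28·log₂(1/0.28) = 1.9889 bits.
RT = 200 + 150 × 1.9889 = 498.34 ms.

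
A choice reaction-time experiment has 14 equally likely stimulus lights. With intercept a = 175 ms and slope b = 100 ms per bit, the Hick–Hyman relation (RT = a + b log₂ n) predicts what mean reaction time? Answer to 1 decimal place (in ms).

log₂(14) = 3.8074 bits, so RT = 175 + 100 × 3.8074 ≈ 555.735 ms.

555.7 ms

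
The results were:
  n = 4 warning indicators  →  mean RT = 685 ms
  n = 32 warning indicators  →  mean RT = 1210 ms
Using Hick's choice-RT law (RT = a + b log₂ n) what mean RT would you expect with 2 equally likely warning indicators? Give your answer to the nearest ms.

Solve the two-equation system in a and b:
  b = (1210 − 685) / (log₂ 32 − log₂ 4) = 525 / (5 − 2) = 175 ms/bit
  a = 685 − 175 × 2 = 335 ms
Then RT(2) = 335 + 175 × log₂ 2 = 335 + 175 × 1 ≈ 510.000 ms.

510 ms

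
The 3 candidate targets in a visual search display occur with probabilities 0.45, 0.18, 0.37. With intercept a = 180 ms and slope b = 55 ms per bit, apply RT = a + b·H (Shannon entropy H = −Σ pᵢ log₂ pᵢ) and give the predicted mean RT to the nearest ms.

H = 0.45·log₂(1/0.45) + 0.18·log₂(1/0.18) + 0.37·log₂(1/0.37) = 1.4944 bits.
RT = 180 + 55 × 1.4944 = 262.19 ms.

262 ms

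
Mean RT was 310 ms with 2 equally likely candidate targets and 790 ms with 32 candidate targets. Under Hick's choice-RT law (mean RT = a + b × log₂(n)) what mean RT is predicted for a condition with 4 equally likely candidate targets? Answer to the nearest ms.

430 ms

With log₂ n on the abscissa the relation is linear; from the two conditions:
  b = (790 − 310) / (log₂ 32 − log₂ 2) = 480 / (5 − 1) = 120 ms/bit
  a = 310 − 120 × 1 = 190 ms
Then RT(4) = 190 + 120 × log₂ 4 = 190 + 120 × 2 ≈ 430.000 ms.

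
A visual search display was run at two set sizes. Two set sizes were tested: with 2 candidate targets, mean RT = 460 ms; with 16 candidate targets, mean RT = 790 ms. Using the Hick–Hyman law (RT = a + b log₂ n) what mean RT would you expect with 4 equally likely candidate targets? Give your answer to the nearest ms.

Fit slope and intercept:
  b = (790 − 460) / (log₂ 16 − log₂ 2) = 330 / (4 − 1) = 110 ms/bit
  a = 460 − 110 × 1 = 350 ms
Then RT(4) = 350 + 110 × log₂ 4 = 350 + 110 × 2 ≈ 570.000 ms.

570 ms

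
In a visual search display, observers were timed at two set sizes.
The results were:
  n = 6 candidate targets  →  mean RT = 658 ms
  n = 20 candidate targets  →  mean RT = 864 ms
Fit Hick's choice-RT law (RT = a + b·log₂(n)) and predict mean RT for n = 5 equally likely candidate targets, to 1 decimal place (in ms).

626.8 ms

RT is linear in log₂ n, so two points fix the line:
  b = (864 − 658) / (log₂ 20 − log₂ 6) = 206 / (4.3219 − 2.5850) = 118.598 ms/bit
  a = 658 − 118.598 × 2.5850 = 351.430 ms
Then RT(5) = 351.430 + 118.598 × log₂ 5 = 351.430 + 118.598 × 2.3219 ≈ 626.805 ms.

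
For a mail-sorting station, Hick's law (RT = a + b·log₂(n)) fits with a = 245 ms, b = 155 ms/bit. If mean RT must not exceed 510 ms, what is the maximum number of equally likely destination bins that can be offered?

3

Set 245 + 155·log₂ n ≤ 510 → log₂ n ≤ (510 − 245)/155 = 1.7097.
So n ≤ 2^1.7097 = 3.271; the largest integer n is 3.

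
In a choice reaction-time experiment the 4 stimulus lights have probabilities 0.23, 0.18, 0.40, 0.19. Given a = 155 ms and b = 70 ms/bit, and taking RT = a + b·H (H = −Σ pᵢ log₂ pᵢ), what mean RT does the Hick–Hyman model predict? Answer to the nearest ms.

Entropy contributions −pᵢ log₂ pᵢ: 0.4877, 0.4453, 0.5288, 0.4552; sum H = 1.9170 bits.
RT = a + bH = 155 + 70·1.9170 = 289.19 ms.

289 ms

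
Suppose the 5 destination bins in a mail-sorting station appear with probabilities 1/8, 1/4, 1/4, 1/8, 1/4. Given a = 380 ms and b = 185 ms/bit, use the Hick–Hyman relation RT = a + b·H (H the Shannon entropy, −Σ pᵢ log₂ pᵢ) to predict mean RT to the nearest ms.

796 ms

Each term −pᵢ log₂ pᵢ: 0.125·3 + 0.25·2 + 0.25·2 + 0.125·3 + 0.25·2; summed, H = 2.250 bits.
Mean RT = a + bH = 380 + 185·2.250 = 796.25 ms.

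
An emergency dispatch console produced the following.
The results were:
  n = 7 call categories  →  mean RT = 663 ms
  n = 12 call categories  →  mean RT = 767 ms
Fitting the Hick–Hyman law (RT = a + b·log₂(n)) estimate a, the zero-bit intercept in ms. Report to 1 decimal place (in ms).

Slope: b = (767 − 663) / (log₂ 12 − log₂ 7) = 104/0.7776 = 133.744 ms/bit.
Intercept: a = 663 − 133.744·log₂(7) = 287.534 ms.

287.5 ms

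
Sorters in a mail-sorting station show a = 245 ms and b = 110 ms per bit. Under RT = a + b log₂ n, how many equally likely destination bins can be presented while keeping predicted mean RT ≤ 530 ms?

110·log₂ n ≤ 530 − 245 = 285, giving log₂ n ≤ 2.5909 and n ≤ 6.025. The largest whole number is 6.

6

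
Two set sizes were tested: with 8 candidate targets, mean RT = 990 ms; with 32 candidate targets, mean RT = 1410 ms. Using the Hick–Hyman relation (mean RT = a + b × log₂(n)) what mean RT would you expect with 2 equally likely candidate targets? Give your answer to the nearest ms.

570 ms

Fit slope and intercept:
  b = (1410 − 990) / (log₂ 32 − log₂ 8) = 420 / (5 − 3) = 210 ms/bit
  a = 990 − 210 × 3 = 360 ms
Then RT(2) = 360 + 210 × log₂ 2 = 360 + 210 × 1 ≈ 570.000 ms.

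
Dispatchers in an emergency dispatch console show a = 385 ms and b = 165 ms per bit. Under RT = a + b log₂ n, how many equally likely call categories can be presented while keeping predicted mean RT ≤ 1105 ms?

20

Information budget: (1105 − 385)/165 = 4.3636 bits, so n ≤ 2^4.3636 = 20.587 → at most 20.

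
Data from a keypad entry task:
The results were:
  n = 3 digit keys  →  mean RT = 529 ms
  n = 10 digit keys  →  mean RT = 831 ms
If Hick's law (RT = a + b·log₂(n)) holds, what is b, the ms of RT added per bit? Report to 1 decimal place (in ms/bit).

Slope: b = (831 − 529) / (log₂ 10 − log₂ 3) = 302/1.7370 = 173.866 ms/bit.

173.9 ms/bit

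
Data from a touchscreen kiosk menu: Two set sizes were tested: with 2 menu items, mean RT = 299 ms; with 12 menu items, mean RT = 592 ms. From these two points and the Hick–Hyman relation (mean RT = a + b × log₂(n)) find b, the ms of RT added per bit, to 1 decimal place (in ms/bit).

113.3 ms/bit

b = (RT₂ − RT₁)/(log₂ n₂ − log₂ n₁) = (592 − 299)/(3.5850 − 1) = 113.348 ms/bit.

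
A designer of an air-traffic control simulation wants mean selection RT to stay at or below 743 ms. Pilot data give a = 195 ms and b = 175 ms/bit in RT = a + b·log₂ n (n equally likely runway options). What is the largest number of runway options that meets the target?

8

Set 195 + 175·log₂ n ≤ 743 → log₂ n ≤ (743 − 195)/175 = 3.1314.
So n ≤ 2^3.1314 = 8.763; the largest integer n is 8.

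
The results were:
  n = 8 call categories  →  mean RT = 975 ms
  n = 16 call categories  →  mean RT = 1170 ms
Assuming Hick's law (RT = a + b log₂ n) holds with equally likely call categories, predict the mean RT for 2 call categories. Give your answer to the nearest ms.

Solve the two-equation system in a and b:
  b = (1170 − 975) / (log₂ 16 − log₂ 8) = 195 / (4 − 3) = 195 ms/bit
  a = 975 − 195 × 3 = 390 ms
Then RT(2) = 390 + 195 × log₂ 2 = 390 + 195 × 1 ≈ 585.000 ms.

585 ms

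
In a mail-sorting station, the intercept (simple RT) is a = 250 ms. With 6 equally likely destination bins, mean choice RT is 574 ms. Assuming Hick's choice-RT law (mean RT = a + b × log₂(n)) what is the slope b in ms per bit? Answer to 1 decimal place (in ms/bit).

125.3 ms/bit

6 alternatives carry log₂ 6 = 2.5850 bits; the choice cost is 574 − 250 = 324 ms, so b = 324/2.5850 = 125.340 ms/bit.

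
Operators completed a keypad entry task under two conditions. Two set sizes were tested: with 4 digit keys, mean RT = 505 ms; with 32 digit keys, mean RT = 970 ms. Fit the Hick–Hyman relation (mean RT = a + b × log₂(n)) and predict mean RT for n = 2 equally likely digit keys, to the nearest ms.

350 ms

With log₂ n on the abscissa the relation is linear; from the two conditions:
  b = (970 − 505) / (log₂ 32 − log₂ 4) = 465 / (5 − 2) = 155 ms/bit
  a = 505 − 155 × 2 = 195 ms
Then RT(2) = 195 + 155 × log₂ 2 = 195 + 155 × 1 ≈ 350.000 ms.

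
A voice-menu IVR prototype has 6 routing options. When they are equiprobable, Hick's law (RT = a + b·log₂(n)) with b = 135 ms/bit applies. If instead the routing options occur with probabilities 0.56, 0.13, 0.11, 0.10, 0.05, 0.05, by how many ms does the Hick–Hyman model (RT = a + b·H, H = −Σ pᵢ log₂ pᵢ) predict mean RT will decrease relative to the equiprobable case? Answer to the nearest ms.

The RT saving is b·ΔH. Equiprobable H₀ = log₂(6) = 2.5850 bits; with the given probabilities H = 1.9658 bits.
b·(H₀ − H) = 135 × (2.5850 − 1.9658) = 83.59 ms.

84 ms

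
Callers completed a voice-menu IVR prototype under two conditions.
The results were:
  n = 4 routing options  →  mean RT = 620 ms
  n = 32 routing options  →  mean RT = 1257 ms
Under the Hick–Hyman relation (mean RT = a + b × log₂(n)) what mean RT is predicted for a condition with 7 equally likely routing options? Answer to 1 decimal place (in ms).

With log₂ n on the abscissa the relation is linear; from the two conditions:
  b = (1257 − 620) / (log₂ 32 − log₂ 4) = 637 / (5 − 2) = 212.333 ms/bit
  a = 620 − 212.333 × 2 = 195.333 ms
Then RT(7) = 195.333 + 212.333 × log₂ 7 = 195.333 + 212.333 × 2.8074 ≈ 791.428 ms.

791.4 ms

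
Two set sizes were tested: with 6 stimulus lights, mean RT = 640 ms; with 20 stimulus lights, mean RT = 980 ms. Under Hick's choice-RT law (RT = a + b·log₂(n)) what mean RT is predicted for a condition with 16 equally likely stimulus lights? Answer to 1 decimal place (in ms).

917.0 ms

RT is linear in log₂ n, so two points fix the line:
  b = (980 − 640) / (log₂ 20 − log₂ 6) = 340 / (4.3219 − 2.5850) = 195.744 ms/bit
  a = 640 − 195.744 × 2.5850 = 134.010 ms
Then RT(16) = 134.010 + 195.744 × log₂ 16 = 134.010 + 195.744 × 4 ≈ 916.985 ms.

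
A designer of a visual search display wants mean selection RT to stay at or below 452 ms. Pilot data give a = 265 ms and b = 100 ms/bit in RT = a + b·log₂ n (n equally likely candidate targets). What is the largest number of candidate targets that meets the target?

3

Information budget: (452 − 265)/100 = 1.8700 bits, so n ≤ 2^1.8700 = 3.655 → at most 3.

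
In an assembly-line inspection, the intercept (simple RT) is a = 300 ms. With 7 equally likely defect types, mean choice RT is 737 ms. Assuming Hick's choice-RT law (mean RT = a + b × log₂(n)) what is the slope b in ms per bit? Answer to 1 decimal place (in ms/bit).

log₂(7) = 2.8074 bits.
b = (RT − a)/log₂ n = (737 − 300) / 2.8074 = 155.663 ms/bit.

155.7 ms/bit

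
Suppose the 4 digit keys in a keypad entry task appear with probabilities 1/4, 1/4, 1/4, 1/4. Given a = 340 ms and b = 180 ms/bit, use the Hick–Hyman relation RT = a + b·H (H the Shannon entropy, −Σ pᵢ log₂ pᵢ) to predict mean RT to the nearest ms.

H = −Σ pᵢ log₂ pᵢ = 0.25·2 + 0.25·2 + 0.25·2 + 0.25·2 = 2.000 bits.
RT = 340 + 180 × 2.000 = 700.00 ms.

700 ms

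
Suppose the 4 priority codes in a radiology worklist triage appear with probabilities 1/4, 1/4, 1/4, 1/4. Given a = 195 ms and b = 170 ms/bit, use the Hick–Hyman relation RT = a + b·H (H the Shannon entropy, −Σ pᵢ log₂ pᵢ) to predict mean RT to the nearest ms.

535 ms

Each term −pᵢ log₂ pᵢ: 0.25·2 + 0.25·2 + 0.25·2 + 0.25·2; summed, H = 2.000 bits.
Mean RT = a + bH = 195 + 170·2.000 = 535.00 ms.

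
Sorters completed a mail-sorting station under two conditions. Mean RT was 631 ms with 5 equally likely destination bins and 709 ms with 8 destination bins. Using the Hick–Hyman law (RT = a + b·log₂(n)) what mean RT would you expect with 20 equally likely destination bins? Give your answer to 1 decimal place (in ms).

With log₂ n on the abscissa the relation is linear; from the two conditions:
  b = (709 − 631) / (log₂ 8 − log₂ 5) = 78 / (3 − 2.3219) = 115.032 ms/bit
  a = 631 − 115.032 × 2.3219 = 363.904 ms
Then RT(20) = 363.904 + 115.032 × log₂ 20 = 363.904 + 115.032 × 4.3219 ≈ 861.064 ms.

861.1 ms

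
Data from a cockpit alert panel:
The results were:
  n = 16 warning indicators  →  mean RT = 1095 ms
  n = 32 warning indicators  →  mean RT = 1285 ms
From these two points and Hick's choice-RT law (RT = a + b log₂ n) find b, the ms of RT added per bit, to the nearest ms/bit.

190 ms/bit

The slope on a log₂ axis is (1285 − 1095) / (5 − 4) = 190 ms/bit.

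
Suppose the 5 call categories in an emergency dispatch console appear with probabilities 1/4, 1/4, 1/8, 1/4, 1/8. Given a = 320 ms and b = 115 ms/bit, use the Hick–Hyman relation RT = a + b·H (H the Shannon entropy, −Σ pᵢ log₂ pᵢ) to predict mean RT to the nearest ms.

579 ms

Each term −pᵢ log₂ pᵢ: 0.25·2 + 0.25·2 + 0.125·3 + 0.25·2 + 0.125·3; summed, H = 2.250 bits.
Mean RT = a + bH = 320 + 115·2.250 = 578.75 ms.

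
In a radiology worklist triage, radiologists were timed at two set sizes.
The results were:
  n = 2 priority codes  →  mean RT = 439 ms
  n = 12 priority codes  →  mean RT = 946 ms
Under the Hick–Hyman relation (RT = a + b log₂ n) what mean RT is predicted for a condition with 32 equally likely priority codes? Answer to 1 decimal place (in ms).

1223.5 ms

Fit slope and intercept:
  b = (946 − 439) / (log₂ 12 − log₂ 2) = 507 / (3.5850 − 1) = 196.134 ms/bit
  a = 439 − 196.134 × 1 = 242.866 ms
Then RT(32) = 242.866 + 196.134 × log₂ 32 = 242.866 + 196.134 × 5 ≈ 1223.537 ms.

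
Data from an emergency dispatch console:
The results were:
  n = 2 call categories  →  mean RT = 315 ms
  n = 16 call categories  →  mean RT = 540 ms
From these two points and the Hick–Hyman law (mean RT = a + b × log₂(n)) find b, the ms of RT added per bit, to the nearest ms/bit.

75 ms/bit

The slope on a log₂ axis is (540 − 315) / (4 − 1) = 75 ms/bit.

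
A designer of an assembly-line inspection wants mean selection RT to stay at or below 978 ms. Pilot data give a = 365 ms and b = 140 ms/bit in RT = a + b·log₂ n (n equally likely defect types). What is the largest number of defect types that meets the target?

20

Information budget: (978 − 365)/140 = 4.3786 bits, so n ≤ 2^4.3786 = 20.801 → at most 20.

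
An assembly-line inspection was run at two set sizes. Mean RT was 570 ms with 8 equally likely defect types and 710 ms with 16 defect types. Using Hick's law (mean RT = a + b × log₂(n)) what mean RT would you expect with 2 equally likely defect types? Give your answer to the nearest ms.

Fit slope and intercept:
  b = (710 − 570) / (log₂ 16 − log₂ 8) = 140 / (4 − 3) = 140 ms/bit
  a = 570 − 140 × 3 = 150 ms
Then RT(2) = 150 + 140 × log₂ 2 = 150 + 140 × 1 ≈ 290.000 ms.

290 ms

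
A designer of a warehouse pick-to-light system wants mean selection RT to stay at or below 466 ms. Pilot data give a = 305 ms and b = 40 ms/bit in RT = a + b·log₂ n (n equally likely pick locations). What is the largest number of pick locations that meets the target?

16

40·log₂ n ≤ 466 − 305 = 161, giving log₂ n ≤ 4.0250 and n ≤ 16.280. The largest whole number is 16.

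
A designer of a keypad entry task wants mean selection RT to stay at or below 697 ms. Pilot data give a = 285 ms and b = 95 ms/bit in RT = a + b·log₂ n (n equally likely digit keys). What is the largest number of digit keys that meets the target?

Information budget: (697 − 285)/95 = 4.3368 bits, so n ≤ 2^4.3368 = 20.208 → at most 20.

20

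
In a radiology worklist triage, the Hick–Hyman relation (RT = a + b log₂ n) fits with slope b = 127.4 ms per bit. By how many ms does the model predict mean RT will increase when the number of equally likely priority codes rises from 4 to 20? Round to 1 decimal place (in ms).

295.8 ms

The intercept a cancels: ΔRT = b·(log₂ n₂ − log₂ n₁) = b·log₂(n₂/n₁).
log₂(20) − log₂(4) = 4.3219 − 2 = 2.3219.
ΔRT = 127.4 × 2.3219 = 295.814 ms.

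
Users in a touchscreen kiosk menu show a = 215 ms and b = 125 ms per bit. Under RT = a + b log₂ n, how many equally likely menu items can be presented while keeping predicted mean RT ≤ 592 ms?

8

Set 215 + 125·log₂ n ≤ 592 → log₂ n ≤ (592 − 215)/125 = 3.0160.
So n ≤ 2^3.0160 = 8.089; the largest integer n is 8.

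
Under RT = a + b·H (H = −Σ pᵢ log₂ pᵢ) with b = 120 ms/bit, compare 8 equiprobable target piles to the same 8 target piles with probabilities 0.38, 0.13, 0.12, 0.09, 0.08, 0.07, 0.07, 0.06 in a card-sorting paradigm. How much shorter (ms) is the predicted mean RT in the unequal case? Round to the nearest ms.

Equiprobable entropy H₀ = log₂ 8 = 3.0000 bits.
Skewed entropy H = −Σ pᵢ log₂ pᵢ = 2.6650 bits.
ΔRT = b·(H₀ − H) = 120 × 0.3350 = 40.20 ms.

40 ms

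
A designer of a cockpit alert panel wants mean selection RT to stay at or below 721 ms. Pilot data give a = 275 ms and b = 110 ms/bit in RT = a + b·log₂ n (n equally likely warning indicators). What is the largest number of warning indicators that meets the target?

Information budget: (721 − 275)/110 = 4.0545 bits, so n ≤ 2^4.0545 = 16.617 → at most 16.

16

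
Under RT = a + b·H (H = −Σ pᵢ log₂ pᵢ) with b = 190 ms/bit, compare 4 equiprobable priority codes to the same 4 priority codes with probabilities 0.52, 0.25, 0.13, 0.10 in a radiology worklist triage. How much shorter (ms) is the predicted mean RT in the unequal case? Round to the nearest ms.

56 ms

The RT saving is b·ΔH. Equiprobable H₀ = log₂(4) = 2.0000 bits; with the given probabilities H = 1.7054 bits.
b·(H₀ − H) = 190 × (2.0000 − 1.7054) = 55.97 ms.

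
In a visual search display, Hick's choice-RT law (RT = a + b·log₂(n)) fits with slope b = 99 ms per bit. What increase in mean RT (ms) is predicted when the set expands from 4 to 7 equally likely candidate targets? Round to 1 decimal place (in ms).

79.9 ms

The intercept a cancels: ΔRT = b·(log₂ n₂ − log₂ n₁) = b·log₂(n₂/n₁).
log₂(7) − log₂(4) = 2.8074 − 2 = 0.8074.
ΔRT = 99 × 0.8074 = 79.928 ms.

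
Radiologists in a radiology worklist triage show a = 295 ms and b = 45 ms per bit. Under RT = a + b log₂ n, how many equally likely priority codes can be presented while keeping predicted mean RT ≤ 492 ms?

Information budget: (492 − 295)/45 = 4.3778 bits, so n ≤ 2^4.3778 = 20.789 → at most 20.

20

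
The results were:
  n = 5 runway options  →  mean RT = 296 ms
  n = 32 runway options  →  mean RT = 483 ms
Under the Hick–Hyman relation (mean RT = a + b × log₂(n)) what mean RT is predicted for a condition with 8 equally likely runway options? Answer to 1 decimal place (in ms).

343.3 ms

With log₂ n on the abscissa the relation is linear; from the two conditions:
  b = (483 − 296) / (log₂ 32 − log₂ 5) = 187 / (5 − 2.3219) = 69.826 ms/bit
  a = 296 − 69.826 × 2.3219 = 133.868 ms
Then RT(8) = 133.868 + 69.826 × log₂ 8 = 133.868 + 69.826 × 3 ≈ 343.347 ms.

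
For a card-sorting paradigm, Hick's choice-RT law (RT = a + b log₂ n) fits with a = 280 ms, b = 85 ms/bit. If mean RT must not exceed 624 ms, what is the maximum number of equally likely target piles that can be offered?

Information budget: (624 − 280)/85 = 4.0471 bits, so n ≤ 2^4.0471 = 16.531 → at most 16.

16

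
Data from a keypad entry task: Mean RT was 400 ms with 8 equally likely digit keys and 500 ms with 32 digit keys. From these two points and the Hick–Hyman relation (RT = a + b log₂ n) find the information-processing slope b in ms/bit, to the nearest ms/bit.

50 ms/bit

The slope on a log₂ axis is (500 − 400) / (5 − 3) = 50 ms/bit.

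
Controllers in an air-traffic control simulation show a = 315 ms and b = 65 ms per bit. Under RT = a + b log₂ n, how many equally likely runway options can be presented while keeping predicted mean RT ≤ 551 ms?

12

Set 315 + 65·log₂ n ≤ 551 → log₂ n ≤ (551 − 315)/65 = 3.6308.
So n ≤ 2^3.6308 = 12.387; the largest integer n is 12.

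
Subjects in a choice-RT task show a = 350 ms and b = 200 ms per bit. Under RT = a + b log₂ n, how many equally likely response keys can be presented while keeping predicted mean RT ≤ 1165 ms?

Information budget: (1165 − 350)/200 = 4.0750 bits, so n ≤ 2^4.0750 = 16.854 → at most 16.

16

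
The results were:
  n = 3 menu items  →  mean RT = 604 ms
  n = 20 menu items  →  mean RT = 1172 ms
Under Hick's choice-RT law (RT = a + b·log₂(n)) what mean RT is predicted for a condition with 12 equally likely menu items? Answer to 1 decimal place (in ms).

1019.1 ms

Solve the two-equation system in a and b:
  b = (1172 − 604) / (log₂ 20 − log₂ 3) = 568 / (4.3219 − 1.5850) = 207.529 ms/bit
  a = 604 − 207.529 × 1.5850 = 275.074 ms
Then RT(12) = 275.074 + 207.529 × log₂ 12 = 275.074 + 207.529 × 3.5850 ≈ 1019.058 ms.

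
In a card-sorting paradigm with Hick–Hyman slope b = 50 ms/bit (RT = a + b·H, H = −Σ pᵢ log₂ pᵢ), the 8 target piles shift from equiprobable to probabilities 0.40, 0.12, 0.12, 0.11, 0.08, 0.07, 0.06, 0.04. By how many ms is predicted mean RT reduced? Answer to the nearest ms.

Equiprobable entropy H₀ = log₂ 8 = 3.0000 bits.
Skewed entropy H = −Σ pᵢ log₂ pᵢ = 2.6025 bits.
ΔRT = b·(H₀ − H) = 50 × 0.3975 = 19.87 ms.

20 ms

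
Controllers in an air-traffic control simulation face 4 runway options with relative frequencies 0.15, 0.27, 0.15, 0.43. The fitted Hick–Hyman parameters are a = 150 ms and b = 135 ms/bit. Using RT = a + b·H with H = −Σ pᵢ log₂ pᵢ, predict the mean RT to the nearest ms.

400 ms

H = 0.15·log₂(1/0.15) + 0.27·log₂(1/0.27) + 0.15·log₂(1/0.15) + 0.43·log₂(1/0.43) = 1.8547 bits.
RT = 150 + 135 × 1.8547 = 400.38 ms.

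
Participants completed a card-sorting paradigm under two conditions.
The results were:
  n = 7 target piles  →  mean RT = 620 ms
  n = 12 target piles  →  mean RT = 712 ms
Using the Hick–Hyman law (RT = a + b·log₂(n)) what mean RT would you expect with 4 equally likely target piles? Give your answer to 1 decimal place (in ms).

RT is linear in log₂ n, so two points fix the line:
  b = (712 − 620) / (log₂ 12 − log₂ 7) = 92 / (3.5850 − 2.8074) = 118.312 ms/bit
  a = 620 − 118.312 × 2.8074 = 287.857 ms
Then RT(4) = 287.857 + 118.312 × log₂ 4 = 287.857 + 118.312 × 2 ≈ 524.481 ms.

524.5 ms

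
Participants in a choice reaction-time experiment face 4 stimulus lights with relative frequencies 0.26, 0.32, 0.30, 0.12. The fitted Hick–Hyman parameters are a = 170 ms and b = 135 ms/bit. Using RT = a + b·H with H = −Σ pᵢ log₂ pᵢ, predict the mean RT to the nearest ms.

429 ms

H = 0.26·log₂(1/0.26) + 0.32·log₂(1/0.32) + 0.30·log₂(1/0.30) + 0.12·log₂(1/0.12) = 1.9195 bits.
RT = 170 + 135 × 1.9195 = 429.13 ms.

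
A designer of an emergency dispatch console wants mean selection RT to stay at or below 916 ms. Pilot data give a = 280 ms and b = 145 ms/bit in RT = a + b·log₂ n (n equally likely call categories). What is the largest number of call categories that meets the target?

20

145·log₂ n ≤ 916 − 280 = 636, giving log₂ n ≤ 4.3862 and n ≤ 20.911. The largest whole number is 20.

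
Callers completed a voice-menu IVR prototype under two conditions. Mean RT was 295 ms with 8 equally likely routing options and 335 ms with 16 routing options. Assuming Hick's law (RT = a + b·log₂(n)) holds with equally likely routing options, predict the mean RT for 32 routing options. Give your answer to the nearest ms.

RT is linear in log₂ n, so two points fix the line:
  b = (335 − 295) / (log₂ 16 − log₂ 8) = 40 / (4 − 3) = 40 ms/bit
  a = 295 − 40 × 3 = 175 ms
Then RT(32) = 175 + 40 × log₂ 32 = 175 + 40 × 5 ≈ 375.000 ms.

375 ms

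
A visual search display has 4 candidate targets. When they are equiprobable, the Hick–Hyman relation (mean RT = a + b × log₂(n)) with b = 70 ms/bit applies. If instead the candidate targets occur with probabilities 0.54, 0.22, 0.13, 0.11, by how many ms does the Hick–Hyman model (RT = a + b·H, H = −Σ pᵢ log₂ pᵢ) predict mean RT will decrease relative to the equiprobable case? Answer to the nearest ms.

The RT saving is b·ΔH. Equiprobable H₀ = log₂(4) = 2.0000 bits; with the given probabilities H = 1.6935 bits.
b·(H₀ − H) = 70 × (2.0000 − 1.6935) = 21.45 ms.

21 ms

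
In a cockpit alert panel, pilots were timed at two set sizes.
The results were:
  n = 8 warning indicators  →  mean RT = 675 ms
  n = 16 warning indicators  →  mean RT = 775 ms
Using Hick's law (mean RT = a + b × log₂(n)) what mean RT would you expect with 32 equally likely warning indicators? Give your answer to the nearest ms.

With log₂ n on the abscissa the relation is linear; from the two conditions:
  b = (775 − 675) / (log₂ 16 − log₂ 8) = 100 / (4 − 3) = 100 ms/bit
  a = 675 − 100 × 3 = 375 ms
Then RT(32) = 375 + 100 × log₂ 32 = 375 + 100 × 5 ≈ 875.000 ms.

875 ms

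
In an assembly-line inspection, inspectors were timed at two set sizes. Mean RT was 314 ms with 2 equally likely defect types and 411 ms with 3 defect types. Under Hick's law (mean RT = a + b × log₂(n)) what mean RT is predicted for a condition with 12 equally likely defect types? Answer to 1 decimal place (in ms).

742.6 ms

With log₂ n on the abscissa the relation is linear; from the two conditions:
  b = (411 − 314) / (log₂ 3 − log₂ 2) = 97 / (1.5850 − 1) = 165.823 ms/bit
  a = 314 − 165.823 × 1 = 148.177 ms
Then RT(12) = 148.177 + 165.823 × log₂ 12 = 148.177 + 165.823 × 3.5850 ≈ 742.645 ms.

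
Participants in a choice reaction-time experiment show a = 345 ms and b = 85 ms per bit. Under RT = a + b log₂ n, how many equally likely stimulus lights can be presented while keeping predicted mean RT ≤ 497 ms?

3

85·log₂ n ≤ 497 − 345 = 152, giving log₂ n ≤ 1.7882 and n ≤ 3.454. The largest whole number is 3.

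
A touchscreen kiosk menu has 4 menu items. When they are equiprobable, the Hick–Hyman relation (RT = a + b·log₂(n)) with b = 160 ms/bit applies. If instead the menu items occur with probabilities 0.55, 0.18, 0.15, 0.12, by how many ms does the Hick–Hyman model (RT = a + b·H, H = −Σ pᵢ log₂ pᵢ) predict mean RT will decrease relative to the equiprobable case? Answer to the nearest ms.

Equiprobable entropy H₀ = log₂ 4 = 2.0000 bits.
Skewed entropy H = −Σ pᵢ log₂ pᵢ = 1.6973 bits.
ΔRT = b·(H₀ − H) = 160 × 0.3027 = 48.43 ms.

48 ms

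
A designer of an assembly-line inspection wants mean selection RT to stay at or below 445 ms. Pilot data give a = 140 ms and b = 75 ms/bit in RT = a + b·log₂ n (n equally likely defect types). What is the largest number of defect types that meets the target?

75·log₂ n ≤ 445 − 140 = 305, giving log₂ n ≤ 4.0667 and n ≤ 16.757. The largest whole number is 16.

16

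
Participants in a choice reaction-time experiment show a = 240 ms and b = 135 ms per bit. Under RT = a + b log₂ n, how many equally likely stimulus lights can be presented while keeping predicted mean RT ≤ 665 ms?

135·log₂ n ≤ 665 − 240 = 425, giving log₂ n ≤ 3.1481 and n ≤ 8.865. The largest whole number is 8.

8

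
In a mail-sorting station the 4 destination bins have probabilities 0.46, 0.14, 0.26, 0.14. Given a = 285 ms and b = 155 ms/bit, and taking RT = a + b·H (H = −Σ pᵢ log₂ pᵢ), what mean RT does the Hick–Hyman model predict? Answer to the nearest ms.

Entropy contributions −pᵢ log₂ pᵢ: 0.5153, 0.3971, 0.5053, 0.3971; sum H = 1.8148 bits.
RT = a + bH = 285 + 155·1.8148 = 566.30 ms.

566 ms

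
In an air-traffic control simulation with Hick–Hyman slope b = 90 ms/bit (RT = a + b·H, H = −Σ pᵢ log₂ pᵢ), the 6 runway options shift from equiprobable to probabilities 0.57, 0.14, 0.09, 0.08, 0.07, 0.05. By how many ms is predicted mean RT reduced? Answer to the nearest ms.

57 ms

The RT saving is b·ΔH. Equiprobable H₀ = log₂(6) = 2.5850 bits; with the given probabilities H = 1.9482 bits.
b·(H₀ − H) = 90 × (2.5850 − 1.9482) = 57.31 ms.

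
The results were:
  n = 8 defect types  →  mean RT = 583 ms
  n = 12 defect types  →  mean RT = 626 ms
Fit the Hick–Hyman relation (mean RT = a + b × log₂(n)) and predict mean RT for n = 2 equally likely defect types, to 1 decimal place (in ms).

Fit slope and intercept:
  b = (626 − 583) / (log₂ 12 − log₂ 8) = 43 / (3.5850 − 3) = 73.509 ms/bit
  a = 583 − 73.509 × 3 = 362.473 ms
Then RT(2) = 362.473 + 73.509 × log₂ 2 = 362.473 + 73.509 × 1 ≈ 435.982 ms.

436.0 ms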